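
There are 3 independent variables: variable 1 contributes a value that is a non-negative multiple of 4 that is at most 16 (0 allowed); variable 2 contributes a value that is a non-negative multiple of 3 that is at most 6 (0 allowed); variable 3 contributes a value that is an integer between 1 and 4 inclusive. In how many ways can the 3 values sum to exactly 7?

The generating function for the choices is (1 + t^4 + t^8 + t^12 + t^16)·(1 + t^3 + t^6)·(t + t^2 + t^3 + t^4); the count is [t^7].
(1 + t^4 + t^8 + t^12 + t^16) has coefficients 1,0,0,0,1,0,0,0 for degrees 0…7.
(1 + t^3 + t^6) has coefficients 1,0,0,1,0,0,1,0 for degrees 0…7.
Finally multiplying by (t + t^2 + t^3 + t^4), the product of all factors after the first has coefficients 0,1,1,1,2,1,1,2 for degrees 0…7.
[t^7] = 1·2 + 1·1 = 3.

3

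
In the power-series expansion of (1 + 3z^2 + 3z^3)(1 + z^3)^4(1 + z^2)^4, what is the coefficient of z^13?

192

(1 + 3z^2 + 3z^3) has coefficients 1,0,3,3 for degrees 0…3.
(1 + z^3)^4 has coefficients 1,0,0,4,0,0,6,0,0,4,0,0,1,0 for degrees 0…13.
Finally multiplying by (1 + z^2)^4, the product of all factors after the first has coefficients 1,0,4,4,6,16,10,24,25,20,36,20,25,24 for degrees 0…13.
[z^13] = 1·24 + 3·20 + 3·36 = 192.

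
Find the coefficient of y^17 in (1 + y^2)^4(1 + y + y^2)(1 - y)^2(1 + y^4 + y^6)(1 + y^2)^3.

(1 + y^2)^4 has coefficients 1,0,4,0,6,0,4,0,1 for degrees 0…8.
(1 + y + y^2) has coefficients 1,1,1,0,0,0,0,0,0,0,0,0,0,0,0,0,0,0 for degrees 0…17.
Multiplying by (1 - y)^2 gives running coefficients 1,-1,0,-1,1,0,0,0,0,0,0,0,0,0,0,0,0,0 for degrees 0…17.
Multiplying by (1 + y^4 + y^6) gives running coefficients 1,-1,0,-1,2,-1,1,-2,1,-1,1,0,0,0,0,0,0,0 for degrees 0…17.
Finally multiplying by (1 + y^2)^3, the product of all factors after the first has coefficients 1,-1,3,-4,5,-7,8,-9,10,-11,9,-10,7,-5,4,-1,1,0 for degrees 0…17.
[y^17] = 1·0 + 4·(-1) + 6·(-5) + 4·(-10) + 1·(-11) = -85.

-85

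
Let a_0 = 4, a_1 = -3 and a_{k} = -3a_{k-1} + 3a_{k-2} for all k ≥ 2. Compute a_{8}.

The ordinary generating function has denominator 1 + 3x - 3x^2.
Iterating the recurrence: a_0,…,a_{8} = 4, -3, 21, -72, 279, -1053, 3996, -15147, 57429.

57429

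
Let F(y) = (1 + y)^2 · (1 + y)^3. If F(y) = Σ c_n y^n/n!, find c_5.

The EGF product rule gives c_5 = Σ_{k_1+k_2=5} C(5; k_1,k_2) · ∏ g_i(k_i), where (1+y)^2 gives the falling factorial (2)_k; (1+y)^3 gives the falling factorial (3)_k.
g_1(k) for k = 0…5: 1, 2, 2, 0, 0, 0.
g_2(k) for k = 0…5: 1, 3, 6, 6, 0, 0.
c_5 = Σ_k C(5,k)·g_1(k)·g_2(5−k) = 10·2·6 = 120.

120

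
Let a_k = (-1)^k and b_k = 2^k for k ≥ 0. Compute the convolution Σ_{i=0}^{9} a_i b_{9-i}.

The convolution is the t^9 coefficient of A(t)B(t).
Σ = 1·512 − 1·256 + 1·128 − 1·64 + 1·32 − 1·16 + 1·8 − 1·4 + 1·2 − 1·1 = 341.

341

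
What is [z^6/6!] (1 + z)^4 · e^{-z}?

The EGF product rule gives c_6 = Σ_{k_1+k_2=6} C(6; k_1,k_2) · ∏ g_i(k_i), where (1+z)^4 gives the falling factorial (4)_k; e^{-z} gives (-1)^k.
g_1(k) for k = 0…6: 1, 4, 12, 24, 24, 0, 0.
g_2(k) for k = 0…6: 1, -1, 1, -1, 1, -1, 1.
c_6 = Σ_k C(6,k)·g_1(k)·g_2(6−k) = 1·1·1 + 6·4·(-1) + 15·12·1 + 20·24·(-1) + 15·24·1 = 1 − 24 + 180 − 480 + 360 = 37.

37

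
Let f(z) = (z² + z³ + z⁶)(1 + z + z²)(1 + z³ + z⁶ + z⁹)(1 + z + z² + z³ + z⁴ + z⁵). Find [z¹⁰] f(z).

17

(z² + z³ + z⁶) has coefficients 0,0,1,1,0,0,1 for degrees 0…6.
(1 + z + z²) has coefficients 1,1,1,0,0,0,0,0,0,0,0 for degrees 0…10.
Multiplying by (1 + z³ + z⁶ + z⁹) gives running coefficients 1,1,1,1,1,1,1,1,1,1,1 for degrees 0…10.
Finally multiplying by (1 + z + z² + z³ + z⁴ + z⁵), the product of all factors after the first has coefficients 1,2,3,4,5,6,6,6,6,6,6 for degrees 0…10.
[z¹⁰] = 1·6 + 1·6 + 1·5 = 17.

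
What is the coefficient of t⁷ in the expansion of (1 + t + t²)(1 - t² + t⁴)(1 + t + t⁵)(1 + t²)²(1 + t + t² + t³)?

(1 + t + t²) has coefficients 1,1,1 for degrees 0…2.
(1 - t² + t⁴) has coefficients 1,0,-1,0,1,0,0,0 for degrees 0…7.
Multiplying by (1 + t + t⁵) gives running coefficients 1,1,-1,-1,1,2,0,-1 for degrees 0…7.
Multiplying by (1 + t²)² gives running coefficients 1,1,1,1,0,1,1,2 for degrees 0…7.
Finally multiplying by (1 + t + t² + t³), the product of all factors after the first has coefficients 1,2,3,4,3,3,3,4 for degrees 0…7.
[t⁷] = 1·4 + 1·3 + 1·3 = 10.

10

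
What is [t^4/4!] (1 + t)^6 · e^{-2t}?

-56

The EGF product rule gives c_4 = Σ_{k_1+k_2=4} C(4; k_1,k_2) · ∏ g_i(k_i), where (1+t)^6 gives the falling factorial (6)_k; e^{-2t} gives (-2)^k.
g_1(k) for k = 0…4: 1, 6, 30, 120, 360.
g_2(k) for k = 0…4: 1, -2, 4, -8, 16.
c_4 = Σ_k C(4,k)·g_1(k)·g_2(4−k) = 1·1·16 + 4·6·(-8) + 6·30·4 + 4·120·(-2) + 1·360·1 = 16 − 192 + 720 − 960 + 360 = -56.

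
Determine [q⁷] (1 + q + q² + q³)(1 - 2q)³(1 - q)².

20

(1 + q + q² + q³) has coefficients 1,1,1,1 for degrees 0…3.
(1 - 2q)³ has coefficients 1,-6,12,-8,0,0,0,0 for degrees 0…7.
Finally multiplying by (1 - q)², the product of all factors after the first has coefficients 1,-8,25,-38,28,-8,0,0 for degrees 0…7.
[q⁷] = 1·0 + 1·0 + 1·(-8) + 1·28 = 20.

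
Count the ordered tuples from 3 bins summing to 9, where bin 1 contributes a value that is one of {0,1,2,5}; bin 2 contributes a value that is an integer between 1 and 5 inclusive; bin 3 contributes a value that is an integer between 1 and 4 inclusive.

9

The generating function for the choices is (1 + z + z² + z⁵)·(z + z² + z³ + z⁴ + z⁵)·(z + z² + z³ + z⁴); the count is [z⁹].
(1 + z + z² + z⁵) has coefficients 1,1,1,0,0,1 for degrees 0…5.
(z + z² + z³ + z⁴ + z⁵) has coefficients 0,1,1,1,1,1,0,0,0,0 for degrees 0…9.
Finally multiplying by (z + z² + z³ + z⁴), the product of all factors after the first has coefficients 0,0,1,2,3,4,4,3,2,1 for degrees 0…9.
[z⁹] = 1·1 + 1·2 + 1·3 + 1·3 = 9.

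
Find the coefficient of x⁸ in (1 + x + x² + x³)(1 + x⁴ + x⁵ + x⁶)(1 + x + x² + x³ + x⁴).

(1 + x + x² + x³) has coefficients 1,1,1,1 for degrees 0…3.
(1 + x⁴ + x⁵ + x⁶) has coefficients 1,0,0,0,1,1,1,0,0 for degrees 0…8.
Finally multiplying by (1 + x + x² + x³ + x⁴), the product of all factors after the first has coefficients 1,1,1,1,2,2,3,3,3 for degrees 0…8.
[x⁸] = 1·3 + 1·3 + 1·3 + 1·2 = 11.

11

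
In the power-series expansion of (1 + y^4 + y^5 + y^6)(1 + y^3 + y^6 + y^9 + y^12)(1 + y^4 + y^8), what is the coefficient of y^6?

2

(1 + y^4 + y^5 + y^6) has coefficients 1,0,0,0,1,1,1 for degrees 0…6.
(1 + y^3 + y^6 + y^9 + y^12) has coefficients 1,0,0,1,0,0,1 for degrees 0…6.
Finally multiplying by (1 + y^4 + y^8), the product of all factors after the first has coefficients 1,0,0,1,1,0,1 for degrees 0…6.
[y^6] = 1·1 + 1·0 + 1·0 + 1·1 = 2.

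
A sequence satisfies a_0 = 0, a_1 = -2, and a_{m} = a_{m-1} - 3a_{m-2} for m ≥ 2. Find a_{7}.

-26

The ordinary generating function has denominator 1 - z + 3z^2.
Iterating the recurrence: a_0,…,a_{7} = 0, -2, -2, 4, 10, -2, -32, -26.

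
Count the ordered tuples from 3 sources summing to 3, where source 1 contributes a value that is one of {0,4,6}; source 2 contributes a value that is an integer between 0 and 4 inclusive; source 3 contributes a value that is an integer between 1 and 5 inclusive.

The generating function for the choices is (1 + t⁴ + t⁶)·(1 + t + t² + t³ + t⁴)·(t + t² + t³ + t⁴ + t⁵); the count is [t³].
(1 + t⁴ + t⁶) has coefficients 1,0,0,0 for degrees 0…3.
(1 + t + t² + t³ + t⁴) has coefficients 1,1,1,1 for degrees 0…3.
Finally multiplying by (t + t² + t³ + t⁴ + t⁵), the product of all factors after the first has coefficients 0,1,2,3 for degrees 0…3.
[t³] = 1·3 = 3.

3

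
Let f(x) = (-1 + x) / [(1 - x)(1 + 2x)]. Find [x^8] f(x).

-256

The denominator gives the recurrence a_n = −a_(n−1) + 2a_(n−2) for n ≥ 2; the numerator fixes a_0 = -1, a_1 = 2.
Iterating: -1, 2, -4, 8, -16, 32, -64, 128, -256, so a_8 = -256.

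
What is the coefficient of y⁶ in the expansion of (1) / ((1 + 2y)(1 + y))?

127

The denominator gives the recurrence a_n = −3a_(n−1) − 2a_(n−2) for n ≥ 2; the numerator fixes a_0 = 1, a_1 = -3.
Iterating: 1, -3, 7, -15, 31, -63, 127, so a_6 = 127.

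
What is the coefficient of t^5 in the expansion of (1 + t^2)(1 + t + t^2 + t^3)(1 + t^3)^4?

(1 + t^2) has coefficients 1,0,1 for degrees 0…2.
(1 + t + t^2 + t^3) has coefficients 1,1,1,1,0,0 for degrees 0…5.
Finally multiplying by (1 + t^3)^4, the product of all factors after the first has coefficients 1,1,1,5,4,4 for degrees 0…5.
[t^5] = 1·4 + 1·5 = 9.

9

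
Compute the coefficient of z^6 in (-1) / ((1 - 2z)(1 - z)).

-127

Partial fractions give a closed form: a_n = (-2)·2^n + (1)·1^n.
At n = 6: a_6 = -127.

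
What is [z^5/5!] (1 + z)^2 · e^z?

The EGF product rule gives c_5 = Σ_{k_1+k_2=5} C(5; k_1,k_2) · ∏ g_i(k_i), where (1+z)^2 gives the falling factorial (2)_k; e^z gives (1)^k.
g_1(k) for k = 0…5: 1, 2, 2, 0, 0, 0.
g_2(k) for k = 0…5: 1, 1, 1, 1, 1, 1.
c_5 = Σ_k C(5,k)·g_1(k)·g_2(5−k) = 1·1·1 + 5·2·1 + 10·2·1 = 1 + 10 + 20 = 31.

31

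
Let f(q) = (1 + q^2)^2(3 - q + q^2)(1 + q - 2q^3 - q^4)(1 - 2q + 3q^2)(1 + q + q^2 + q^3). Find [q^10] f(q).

-50

(1 + q^2)^2 has coefficients 1,0,2,0,1 for degrees 0…4.
(3 - q + q^2) has coefficients 3,-1,1,0,0,0,0,0,0,0,0 for degrees 0…10.
Multiplying by (1 + q - 2q^3 - q^4) gives running coefficients 3,2,0,-5,-1,-1,-1,0,0,0,0 for degrees 0…10.
Multiplying by (1 - 2q + 3q^2) gives running coefficients 3,-4,5,1,9,-14,-2,-1,-3,0,0 for degrees 0…10.
Finally multiplying by (1 + q + q^2 + q^3), the product of all factors after the first has coefficients 3,-1,4,5,11,1,-6,-8,-20,-6,-4 for degrees 0…10.
[q^10] = 1·(-4) + 2·(-20) + 1·(-6) = -50.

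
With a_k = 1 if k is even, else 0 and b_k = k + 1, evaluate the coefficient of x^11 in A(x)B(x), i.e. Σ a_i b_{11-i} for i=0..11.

42

The convolution is the t^11 coefficient of A(t)B(t).
Σ = 1·12 + 0·11 + 1·10 + 0·9 + 1·8 + 0·7 + 1·6 + 0·5 + 1·4 + 0·3 + 1·2 + 0·1 = 42.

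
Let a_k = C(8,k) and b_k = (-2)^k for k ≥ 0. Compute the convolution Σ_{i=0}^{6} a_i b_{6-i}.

4

The convolution is the x^6 coefficient of A(x)B(x).
Σ = 1·64 + 8·(-32) + 28·16 + 56·(-8) + 70·4 + 56·(-2) + 28·1 = 4.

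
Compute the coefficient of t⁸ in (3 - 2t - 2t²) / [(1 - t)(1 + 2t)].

597

The denominator gives the recurrence a_n = −a_(n−1) + 2a_(n−2) for n ≥ 3; the numerator fixes a_0 = 3, a_1 = -5, a_2 = 9.
Iterating: 3, -5, 9, -19, 37, -75, 149, -299, 597, so a_8 = 597.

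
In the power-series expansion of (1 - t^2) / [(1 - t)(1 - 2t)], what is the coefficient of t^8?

384

The denominator gives the recurrence a_n = 3a_(n−1) − 2a_(n−2) for n ≥ 3; the numerator fixes a_0 = 1, a_1 = 3, a_2 = 6.
Iterating: 1, 3, 6, 12, 24, 48, 96, 192, 384, so a_8 = 384.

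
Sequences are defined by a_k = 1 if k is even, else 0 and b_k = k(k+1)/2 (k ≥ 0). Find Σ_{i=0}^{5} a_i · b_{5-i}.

The convolution is the x^5 coefficient of A(x)B(x).
Σ = 1·15 + 0·10 + 1·6 + 0·3 + 1·1 + 0·0 = 22.

22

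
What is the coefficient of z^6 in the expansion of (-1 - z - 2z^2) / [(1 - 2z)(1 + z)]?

The denominator gives the recurrence a_n = a_(n−1) + 2a_(n−2) for n ≥ 3; the numerator fixes a_0 = -1, a_1 = -2, a_2 = -6.
Iterating: -1, -2, -6, -10, -22, -42, -86, so a_6 = -86.

-86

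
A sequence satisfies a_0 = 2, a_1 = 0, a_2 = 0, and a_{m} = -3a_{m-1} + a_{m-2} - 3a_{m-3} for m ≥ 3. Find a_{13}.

The ordinary generating function has denominator 1 + 3y - y^2 + 3y^3.
Iterating the recurrence: a_0,…,a_{13} = 2, 0, 0, -6, 18, -60, 216, -762, 2682, -9456, 33336, -117510, 414234, -1460220.

-1460220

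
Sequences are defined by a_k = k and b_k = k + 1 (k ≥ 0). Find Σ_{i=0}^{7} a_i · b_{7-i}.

84

This is [x^7] in the product of the two ordinary generating functions.
Σ = 0·8 + 1·7 + 2·6 + 3·5 + 4·4 + 5·3 + 6·2 + 7·1 = 84.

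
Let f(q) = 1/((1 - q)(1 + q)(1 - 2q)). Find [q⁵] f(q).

Partial fractions give a closed form: a_n = (-1/2)·1^n + (1/6)·(-1)^n + (4/3)·2^n.
At n = 5: a_5 = 42.

42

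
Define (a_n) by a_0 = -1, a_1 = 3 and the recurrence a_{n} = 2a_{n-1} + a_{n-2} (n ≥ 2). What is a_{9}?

2547

The ordinary generating function has denominator 1 - 2y - y^2.
Iterating the recurrence: a_0,…,a_{9} = -1, 3, 5, 13, 31, 75, 181, 437, 1055, 2547.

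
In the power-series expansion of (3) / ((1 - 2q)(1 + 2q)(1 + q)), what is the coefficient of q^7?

-255

Partial fractions give a closed form: a_n = (1)·2^n + (3)·(-2)^n + (-1)·(-1)^n.
At n = 7: a_7 = -255.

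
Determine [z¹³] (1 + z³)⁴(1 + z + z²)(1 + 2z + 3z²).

(1 + z³)⁴ has coefficients 1,0,0,4,0,0,6,0,0,4,0,0,1 for degrees 0…12.
(1 + z + z²) has coefficients 1,1,1,0,0,0,0,0,0,0,0,0,0,0 for degrees 0…13.
Finally multiplying by (1 + 2z + 3z²), the product of all factors after the first has coefficients 1,3,6,5,3,0,0,0,0,0,0,0,0,0 for degrees 0…13.
[z¹³] = 1·0 + 4·0 + 6·0 + 4·3 + 1·3 = 15.

15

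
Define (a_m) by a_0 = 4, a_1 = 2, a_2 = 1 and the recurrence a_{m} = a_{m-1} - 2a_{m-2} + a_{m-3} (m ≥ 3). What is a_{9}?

1

The ordinary generating function has denominator 1 - t + 2t^2 - t^3.
Iterating the recurrence: a_0,…,a_{9} = 4, 2, 1, 1, 1, 0, -1, 0, 2, 1.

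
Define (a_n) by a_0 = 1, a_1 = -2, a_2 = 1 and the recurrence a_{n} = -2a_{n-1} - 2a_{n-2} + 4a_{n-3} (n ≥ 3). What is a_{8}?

The ordinary generating function has denominator 1 + 2q + 2q^2 - 4q^3.
Iterating the recurrence: a_0,…,a_{8} = 1, -2, 1, 6, -22, 36, -4, -152, 456.

456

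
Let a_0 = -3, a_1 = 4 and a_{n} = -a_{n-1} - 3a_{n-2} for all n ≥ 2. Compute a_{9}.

The ordinary generating function has denominator 1 + q + 3q^2.
Iterating the recurrence: a_0,…,a_{9} = -3, 4, 5, -17, 2, 49, -55, -92, 257, 19.

19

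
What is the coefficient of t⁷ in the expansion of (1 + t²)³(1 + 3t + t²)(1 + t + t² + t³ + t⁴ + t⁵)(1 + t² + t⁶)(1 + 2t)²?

(1 + t²)³ has coefficients 1,0,3,0,3,0,1 for degrees 0…6.
(1 + 3t + t²) has coefficients 1,3,1,0,0,0,0,0 for degrees 0…7.
Multiplying by (1 + t + t² + t³ + t⁴ + t⁵) gives running coefficients 1,4,5,5,5,5,4,1 for degrees 0…7.
Multiplying by (1 + t² + t⁶) gives running coefficients 1,4,6,9,10,10,10,10 for degrees 0…7.
Finally multiplying by (1 + 2t)², the product of all factors after the first has coefficients 1,8,26,49,70,86,90,90 for degrees 0…7.
[t⁷] = 1·90 + 3·86 + 3·49 + 1·8 = 503.

503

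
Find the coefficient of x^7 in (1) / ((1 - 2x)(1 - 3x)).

6305

The denominator gives the recurrence a_n = 5a_(n−1) − 6a_(n−2) for n ≥ 3; the numerator fixes a_0 = 1, a_1 = 5, a_2 = 19.
Iterating: 1, 5, 19, 65, 211, 665, 2059, 6305, so a_7 = 6305.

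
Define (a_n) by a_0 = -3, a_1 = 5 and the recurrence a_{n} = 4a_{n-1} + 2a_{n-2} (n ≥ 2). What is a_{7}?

25736

The ordinary generating function has denominator 1 - 4y - 2y^2.
Iterating the recurrence: a_0,…,a_{7} = -3, 5, 14, 66, 292, 1300, 5784, 25736.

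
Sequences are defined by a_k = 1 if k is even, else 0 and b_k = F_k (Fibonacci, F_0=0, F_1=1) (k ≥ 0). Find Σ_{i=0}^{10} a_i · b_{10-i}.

This is [x^10] in the product of the two ordinary generating functions.
Σ = 1·55 + 0·34 + 1·21 + 0·13 + 1·8 + 0·5 + 1·3 + 0·2 + 1·1 + 0·1 + 1·0 = 88.

88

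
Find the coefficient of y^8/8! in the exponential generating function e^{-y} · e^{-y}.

The EGF product rule gives c_8 = Σ_{k_1+k_2=8} C(8; k_1,k_2) · ∏ g_i(k_i), where e^{-y} gives (-1)^k; e^{-y} gives (-1)^k.
g_1(k) for k = 0…8: 1, -1, 1, -1, 1, -1, 1, -1, 1.
g_2(k) for k = 0…8: 1, -1, 1, -1, 1, -1, 1, -1, 1.
c_8 = Σ_k C(8,k)·g_1(k)·g_2(8−k) = 1·1·1 + 8·(-1)·(-1) + 28·1·1 + 56·(-1)·(-1) + 70·1·1 + 56·(-1)·(-1) + 28·1·1 + 8·(-1)·(-1) + 1·1·1 = 1 + 8 + 28 + 56 + 70 + 56 + 28 + 8 + 1 = 256.

256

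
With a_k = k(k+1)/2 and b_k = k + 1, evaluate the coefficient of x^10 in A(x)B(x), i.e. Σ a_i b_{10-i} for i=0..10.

715

Write out a_i and b_{10-i} for i = 0,…,10 and sum the products.
Σ = 0·11 + 1·10 + 3·9 + 6·8 + 10·7 + 15·6 + 21·5 + 28·4 + 36·3 + 45·2 + 55·1 = 715.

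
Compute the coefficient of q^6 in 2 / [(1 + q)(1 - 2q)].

86

The denominator gives the recurrence a_n = a_(n−1) + 2a_(n−2) for n ≥ 2; the numerator fixes a_0 = 2, a_1 = 2.
Iterating: 2, 2, 6, 10, 22, 42, 86, so a_6 = 86.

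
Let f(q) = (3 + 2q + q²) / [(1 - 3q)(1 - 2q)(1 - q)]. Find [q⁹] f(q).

325910

Partial fractions give a closed form: a_n = (17)·3^n + (-17)·2^n + (3)·1^n.
At n = 9: a_9 = 325910.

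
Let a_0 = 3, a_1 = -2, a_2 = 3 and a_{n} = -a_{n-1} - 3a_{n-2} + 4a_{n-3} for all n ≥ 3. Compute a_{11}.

-3557

The ordinary generating function has denominator 1 + x + 3x^2 - 4x^3.
Iterating the recurrence: a_0,…,a_{11} = 3, -2, 3, 15, -32, -1, 157, -282, -193, 1667, -2216, -3557.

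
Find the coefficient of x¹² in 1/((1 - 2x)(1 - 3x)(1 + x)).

1190281

Partial fractions give a closed form: a_n = (-4/3)·2^n + (9/4)·3^n + (1/12)·(-1)^n.
At n = 12: a_12 = 1190281.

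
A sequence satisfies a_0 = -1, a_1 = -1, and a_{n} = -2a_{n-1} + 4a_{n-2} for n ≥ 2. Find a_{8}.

The ordinary generating function has denominator 1 + 2z - 4z^2.
Iterating the recurrence: a_0,…,a_{8} = -1, -1, -2, 0, -8, 16, -64, 192, -640.

-640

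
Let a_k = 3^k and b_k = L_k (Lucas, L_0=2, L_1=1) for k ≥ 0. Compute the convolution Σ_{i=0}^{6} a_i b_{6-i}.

Write out a_i and b_{6-i} for i = 0,…,6 and sum the products.
Σ = 1·18 + 3·11 + 9·7 + 27·4 + 81·3 + 243·1 + 729·2 = 2166.

2166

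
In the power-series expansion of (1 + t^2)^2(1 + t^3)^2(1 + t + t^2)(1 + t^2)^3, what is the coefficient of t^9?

50

(1 + t^2)^2 has coefficients 1,0,2,0,1 for degrees 0…4.
(1 + t^3)^2 has coefficients 1,0,0,2,0,0,1,0,0,0 for degrees 0…9.
Multiplying by (1 + t + t^2) gives running coefficients 1,1,1,2,2,2,1,1,1,0 for degrees 0…9.
Finally multiplying by (1 + t^2)^3, the product of all factors after the first has coefficients 1,1,4,5,8,11,11,14,11,11 for degrees 0…9.
[t^9] = 1·11 + 2·14 + 1·11 = 50.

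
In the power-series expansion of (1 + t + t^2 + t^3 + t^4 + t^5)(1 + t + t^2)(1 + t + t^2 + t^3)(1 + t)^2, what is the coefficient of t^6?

(1 + t + t^2 + t^3 + t^4 + t^5) has coefficients 1,1,1,1,1,1 for degrees 0…5.
(1 + t + t^2) has coefficients 1,1,1,0,0,0,0 for degrees 0…6.
Multiplying by (1 + t + t^2 + t^3) gives running coefficients 1,2,3,3,2,1,0 for degrees 0…6.
Finally multiplying by (1 + t)^2, the product of all factors after the first has coefficients 1,4,8,11,11,8,4 for degrees 0…6.
[t^6] = 1·4 + 1·8 + 1·11 + 1·11 + 1·8 + 1·4 = 46.

46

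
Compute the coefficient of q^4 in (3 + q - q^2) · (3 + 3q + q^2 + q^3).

(3 + q - q^2) has coefficients 3,1,-1 for degrees 0…2.
(3 + 3q + q^2 + q^3) has coefficients 3,3,1,1,0 for degrees 0…4.
[q^4] = 3·0 + 1·1 − 1·1 = 0.

0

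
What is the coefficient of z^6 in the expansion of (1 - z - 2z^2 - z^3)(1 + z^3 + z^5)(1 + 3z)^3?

(1 - z - 2z^2 - z^3) has coefficients 1,-1,-2,-1 for degrees 0…3.
(1 + z^3 + z^5) has coefficients 1,0,0,1,0,1,0 for degrees 0…6.
Finally multiplying by (1 + 3z)^3, the product of all factors after the first has coefficients 1,9,27,28,9,28,36 for degrees 0…6.
[z^6] = 1·36 − 1·28 − 2·9 − 1·28 = -38.

-38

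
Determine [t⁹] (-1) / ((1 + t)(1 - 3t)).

-14762

Partial fractions give a closed form: a_n = (-1/4)·(-1)^n + (-3/4)·3^n.
At n = 9: a_9 = -14762.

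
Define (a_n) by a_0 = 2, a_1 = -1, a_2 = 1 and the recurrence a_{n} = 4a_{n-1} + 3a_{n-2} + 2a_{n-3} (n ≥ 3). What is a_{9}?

The ordinary generating function has denominator 1 - 4x - 3x^2 - 2x^3.
Iterating the recurrence: a_0,…,a_{9} = 2, -1, 1, 5, 21, 101, 477, 2253, 10645, 50293.

50293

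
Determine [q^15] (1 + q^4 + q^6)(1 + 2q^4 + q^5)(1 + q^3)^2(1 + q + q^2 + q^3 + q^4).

18

(1 + q^4 + q^6) has coefficients 1,0,0,0,1,0,1 for degrees 0…6.
(1 + 2q^4 + q^5) has coefficients 1,0,0,0,2,1,0,0,0,0,0,0,0,0,0,0 for degrees 0…15.
Multiplying by (1 + q^3)^2 gives running coefficients 1,0,0,2,2,1,1,4,2,0,2,1,0,0,0,0 for degrees 0…15.
Finally multiplying by (1 + q + q^2 + q^3 + q^4), the product of all factors after the first has coefficients 1,1,1,3,5,5,6,10,10,8,9,9,5,3,3,1 for degrees 0…15.
[q^15] = 1·1 + 1·9 + 1·8 = 18.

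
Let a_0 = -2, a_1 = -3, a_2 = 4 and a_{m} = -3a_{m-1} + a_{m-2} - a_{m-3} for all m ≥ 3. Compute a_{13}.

-2657659

The ordinary generating function has denominator 1 + 3q - q^2 + q^3.
Iterating the recurrence: a_0,…,a_{13} = -2, -3, 4, -13, 46, -155, 524, -1773, 5998, -20291, 68644, -232221, 785598, -2657659.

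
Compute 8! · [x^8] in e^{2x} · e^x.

6561

The EGF product rule gives c_8 = Σ_{k_1+k_2=8} C(8; k_1,k_2) · ∏ g_i(k_i), where e^{2x} gives (2)^k; e^x gives (1)^k.
g_1(k) for k = 0…8: 1, 2, 4, 8, 16, 32, 64, 128, 256.
g_2(k) for k = 0…8: 1, 1, 1, 1, 1, 1, 1, 1, 1.
c_8 = Σ_k C(8,k)·g_1(k)·g_2(8−k) = 1·1·1 + 8·2·1 + 28·4·1 + 56·8·1 + 70·16·1 + 56·32·1 + 28·64·1 + 8·128·1 + 1·256·1 = 1 + 16 + 112 + 448 + 1120 + 1792 + 1792 + 1024 + 256 = 6561.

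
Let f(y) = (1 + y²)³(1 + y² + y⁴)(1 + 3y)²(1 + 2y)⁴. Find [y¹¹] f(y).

(1 + y²)³ has coefficients 1,0,3,0,3,0,1 for degrees 0…6.
(1 + y² + y⁴) has coefficients 1,0,1,0,1,0,0,0,0,0,0,0 for degrees 0…11.
Multiplying by (1 + 3y)² gives running coefficients 1,6,10,6,10,6,9,0,0,0,0,0 for degrees 0…11.
Finally multiplying by (1 + 2y)⁴, the product of all factors after the first has coefficients 1,14,82,262,506,646,649,632,568,384,144,0 for degrees 0…11.
[y¹¹] = 1·0 + 3·384 + 3·632 + 1·646 = 3694.

3694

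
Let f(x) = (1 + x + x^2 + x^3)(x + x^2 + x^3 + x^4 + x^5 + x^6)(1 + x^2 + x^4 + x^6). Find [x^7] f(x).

(1 + x + x^2 + x^3) has coefficients 1,1,1,1 for degrees 0…3.
(x + x^2 + x^3 + x^4 + x^5 + x^6) has coefficients 0,1,1,1,1,1,1,0 for degrees 0…7.
Finally multiplying by (1 + x^2 + x^4 + x^6), the product of all factors after the first has coefficients 0,1,1,2,2,3,3,3 for degrees 0…7.
[x^7] = 1·3 + 1·3 + 1·3 + 1·2 = 11.

11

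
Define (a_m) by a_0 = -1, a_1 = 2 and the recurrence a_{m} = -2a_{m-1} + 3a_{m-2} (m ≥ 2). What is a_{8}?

The ordinary generating function has denominator 1 + 2y - 3y^2.
Iterating the recurrence: a_0,…,a_{8} = -1, 2, -7, 20, -61, 182, -547, 1640, -4921.

-4921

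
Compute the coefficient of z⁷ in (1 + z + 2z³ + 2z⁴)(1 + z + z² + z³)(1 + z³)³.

23

(1 + z + 2z³ + 2z⁴) has coefficients 1,1,0,2,2 for degrees 0…4.
(1 + z + z² + z³) has coefficients 1,1,1,1,0,0,0,0 for degrees 0…7.
Finally multiplying by (1 + z³)³, the product of all factors after the first has coefficients 1,1,1,4,3,3,6,3 for degrees 0…7.
[z⁷] = 1·3 + 1·6 + 2·3 + 2·4 = 23.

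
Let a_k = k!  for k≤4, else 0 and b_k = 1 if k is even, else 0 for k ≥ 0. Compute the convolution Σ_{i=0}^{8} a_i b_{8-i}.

27

The convolution is the x^8 coefficient of A(x)B(x).
Σ = 1·1 + 1·0 + 2·1 + 6·0 + 24·1 + 0·0 + 0·1 + 0·0 + 0·1 = 27.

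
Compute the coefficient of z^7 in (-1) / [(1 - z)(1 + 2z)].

The denominator gives the recurrence a_n = −a_(n−1) + 2a_(n−2) for n ≥ 2; the numerator fixes a_0 = -1, a_1 = 1.
Iterating: -1, 1, -3, 5, -11, 21, -43, 85, so a_7 = 85.

85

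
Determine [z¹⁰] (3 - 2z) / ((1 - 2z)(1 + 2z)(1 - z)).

3413

Partial fractions give a closed form: a_n = (2)·2^n + (4/3)·(-2)^n + (-1/3)·1^n.
At n = 10: a_10 = 3413.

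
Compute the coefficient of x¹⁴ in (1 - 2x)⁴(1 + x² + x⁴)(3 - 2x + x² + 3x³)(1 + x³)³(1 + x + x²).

(1 - 2x)⁴ has coefficients 1,-8,24,-32,16 for degrees 0…4.
(1 + x² + x⁴) has coefficients 1,0,1,0,1,0,0,0,0,0,0,0,0,0,0 for degrees 0…14.
Multiplying by (3 - 2x + x² + 3x³) gives running coefficients 3,-2,4,1,4,1,1,3,0,0,0,0,0,0,0 for degrees 0…14.
Multiplying by (1 + x³)³ gives running coefficients 3,-2,4,10,-2,13,13,9,15,9,19,7,4,13,1 for degrees 0…14.
Finally multiplying by (1 + x + x²), the product of all factors after the first has coefficients 3,1,5,12,12,21,24,35,37,33,43,35,30,24,18 for degrees 0…14.
[x¹⁴] = 1·18 − 8·24 + 24·30 − 32·35 + 16·43 = 114.

114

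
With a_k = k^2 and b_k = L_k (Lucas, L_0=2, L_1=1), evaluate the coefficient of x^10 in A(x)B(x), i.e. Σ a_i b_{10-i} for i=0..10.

2009

This is [x^10] in the product of the two ordinary generating functions.
Σ = 0·123 + 1·76 + 4·47 + 9·29 + 16·18 + 25·11 + 36·7 + 49·4 + 64·3 + 81·1 + 100·2 = 2009.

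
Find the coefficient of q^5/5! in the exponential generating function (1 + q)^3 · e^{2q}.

The EGF product rule gives c_5 = Σ_{k_1+k_2=5} C(5; k_1,k_2) · ∏ g_i(k_i), where (1+q)^3 gives the falling factorial (3)_k; e^{2q} gives (2)^k.
g_1(k) for k = 0…5: 1, 3, 6, 6, 0, 0.
g_2(k) for k = 0…5: 1, 2, 4, 8, 16, 32.
c_5 = Σ_k C(5,k)·g_1(k)·g_2(5−k) = 1·1·32 + 5·3·16 + 10·6·8 + 10·6·4 = 32 + 240 + 480 + 240 = 992.

992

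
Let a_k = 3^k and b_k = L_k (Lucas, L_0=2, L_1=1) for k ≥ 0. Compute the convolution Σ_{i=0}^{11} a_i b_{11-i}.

This is [x^11] in the product of the two ordinary generating functions.
Σ = 1·199 + 3·123 + 9·76 + 27·47 + 81·29 + 243·18 + 729·11 + 2187·7 + 6561·4 + 19683·3 + 59049·1 + 177147·2 = 531208.

531208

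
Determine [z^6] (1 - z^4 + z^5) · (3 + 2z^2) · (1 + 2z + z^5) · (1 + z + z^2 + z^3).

5

(1 - z^4 + z^5) has coefficients 1,0,0,0,-1,1 for degrees 0…5.
(3 + 2z^2) has coefficients 3,0,2,0,0,0,0 for degrees 0…6.
Multiplying by (1 + 2z + z^5) gives running coefficients 3,6,2,4,0,3,0 for degrees 0…6.
Finally multiplying by (1 + z + z^2 + z^3), the product of all factors after the first has coefficients 3,9,11,15,12,9,7 for degrees 0…6.
[z^6] = 1·7 − 1·11 + 1·9 = 5.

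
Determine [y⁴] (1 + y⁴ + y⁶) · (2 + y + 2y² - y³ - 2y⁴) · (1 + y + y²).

1

(1 + y⁴ + y⁶) has coefficients 1,0,0,0,1 for degrees 0…4.
(2 + y + 2y² - y³ - 2y⁴) has coefficients 2,1,2,-1,-2 for degrees 0…4.
Finally multiplying by (1 + y + y²), the product of all factors after the first has coefficients 2,3,5,2,-1 for degrees 0…4.
[y⁴] = 1·(-1) + 1·2 = 1.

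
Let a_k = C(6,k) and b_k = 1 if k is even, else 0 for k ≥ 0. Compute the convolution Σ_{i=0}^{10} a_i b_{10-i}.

The convolution is the x^10 coefficient of A(x)B(x).
Σ = 1·1 + 6·0 + 15·1 + 20·0 + 15·1 + 6·0 + 1·1 + 0·0 + 0·1 + 0·0 + 0·1 = 32.

32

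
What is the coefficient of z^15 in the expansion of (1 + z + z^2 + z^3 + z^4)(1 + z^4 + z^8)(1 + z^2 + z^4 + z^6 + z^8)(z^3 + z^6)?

12

(1 + z + z^2 + z^3 + z^4) has coefficients 1,1,1,1,1 for degrees 0…4.
(1 + z^4 + z^8) has coefficients 1,0,0,0,1,0,0,0,1,0,0,0,0,0,0,0 for degrees 0…15.
Multiplying by (1 + z^2 + z^4 + z^6 + z^8) gives running coefficients 1,0,1,0,2,0,2,0,3,0,2,0,2,0,1,0 for degrees 0…15.
Finally multiplying by (z^3 + z^6), the product of all factors after the first has coefficients 0,0,0,1,0,1,1,2,1,2,2,3,2,2,3,2 for degrees 0…15.
[z^15] = 1·2 + 1·3 + 1·2 + 1·2 + 1·3 = 12.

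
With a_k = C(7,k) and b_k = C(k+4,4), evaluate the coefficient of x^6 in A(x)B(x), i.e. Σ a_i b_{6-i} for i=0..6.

4424

Write out a_i and b_{6-i} for i = 0,…,6 and sum the products.
Σ = 1·210 + 7·126 + 21·70 + 35·35 + 35·15 + 21·5 + 7·1 = 4424.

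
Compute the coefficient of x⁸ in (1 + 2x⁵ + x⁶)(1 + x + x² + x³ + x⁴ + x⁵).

(1 + 2x⁵ + x⁶) has coefficients 1,0,0,0,0,2,1 for degrees 0…6.
(1 + x + x² + x³ + x⁴ + x⁵) has coefficients 1,1,1,1,1,1,0,0,0 for degrees 0…8.
[x⁸] = 1·0 + 2·1 + 1·1 = 3.

3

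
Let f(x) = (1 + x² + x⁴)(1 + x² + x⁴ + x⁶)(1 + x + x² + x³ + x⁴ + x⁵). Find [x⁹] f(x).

8

(1 + x² + x⁴) has coefficients 1,0,1,0,1 for degrees 0…4.
(1 + x² + x⁴ + x⁶) has coefficients 1,0,1,0,1,0,1,0,0,0 for degrees 0…9.
Finally multiplying by (1 + x + x² + x³ + x⁴ + x⁵), the product of all factors after the first has coefficients 1,1,2,2,3,3,3,3,2,2 for degrees 0…9.
[x⁹] = 1·2 + 1·3 + 1·3 = 8.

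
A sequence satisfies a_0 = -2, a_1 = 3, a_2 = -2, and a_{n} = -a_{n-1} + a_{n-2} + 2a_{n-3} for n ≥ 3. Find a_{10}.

-13

The ordinary generating function has denominator 1 + y - y^2 - 2y^3.
Iterating the recurrence: a_0,…,a_{10} = -2, 3, -2, 1, 3, -6, 11, -11, 10, 1, -13.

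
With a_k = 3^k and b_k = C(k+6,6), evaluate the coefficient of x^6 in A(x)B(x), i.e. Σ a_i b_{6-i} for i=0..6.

This is [x^6] in the product of the two ordinary generating functions.
Σ = 1·924 + 3·462 + 9·210 + 27·84 + 81·28 + 243·7 + 729·1 = 11166.

11166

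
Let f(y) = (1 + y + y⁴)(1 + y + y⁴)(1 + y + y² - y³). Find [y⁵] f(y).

3

(1 + y + y⁴) has coefficients 1,1,0,0,1 for degrees 0…4.
(1 + y + y⁴) has coefficients 1,1,0,0,1,0 for degrees 0…5.
Finally multiplying by (1 + y + y² - y³), the product of all factors after the first has coefficients 1,2,2,0,0,1 for degrees 0…5.
[y⁵] = 1·1 + 1·0 + 1·2 = 3.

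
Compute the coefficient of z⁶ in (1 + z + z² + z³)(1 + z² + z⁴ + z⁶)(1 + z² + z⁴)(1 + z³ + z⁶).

10

(1 + z + z² + z³) has coefficients 1,1,1,1 for degrees 0…3.
(1 + z² + z⁴ + z⁶) has coefficients 1,0,1,0,1,0,1 for degrees 0…6.
Multiplying by (1 + z² + z⁴) gives running coefficients 1,0,2,0,3,0,3 for degrees 0…6.
Finally multiplying by (1 + z³ + z⁶), the product of all factors after the first has coefficients 1,0,2,1,3,2,4 for degrees 0…6.
[z⁶] = 1·4 + 1·2 + 1·3 + 1·1 = 10.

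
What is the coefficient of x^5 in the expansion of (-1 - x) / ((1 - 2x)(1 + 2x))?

-16

Partial fractions give a closed form: a_n = (-3/4)·2^n + (-1/4)·(-2)^n.
At n = 5: a_5 = -16.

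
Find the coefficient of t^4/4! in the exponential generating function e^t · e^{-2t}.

The EGF product rule gives c_4 = Σ_{k_1+k_2=4} C(4; k_1,k_2) · ∏ g_i(k_i), where e^t gives (1)^k; e^{-2t} gives (-2)^k.
g_1(k) for k = 0…4: 1, 1, 1, 1, 1.
g_2(k) for k = 0…4: 1, -2, 4, -8, 16.
c_4 = Σ_k C(4,k)·g_1(k)·g_2(4−k) = 1·1·16 + 4·1·(-8) + 6·1·4 + 4·1·(-2) + 1·1·1 = 16 − 32 + 24 − 8 + 1 = 1.

1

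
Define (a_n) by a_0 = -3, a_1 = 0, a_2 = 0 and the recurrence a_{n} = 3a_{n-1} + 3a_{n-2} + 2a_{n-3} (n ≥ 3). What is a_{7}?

The ordinary generating function has denominator 1 - 3z - 3z^2 - 2z^3.
Iterating the recurrence: a_0,…,a_{7} = -3, 0, 0, -6, -18, -72, -282, -1098.

-1098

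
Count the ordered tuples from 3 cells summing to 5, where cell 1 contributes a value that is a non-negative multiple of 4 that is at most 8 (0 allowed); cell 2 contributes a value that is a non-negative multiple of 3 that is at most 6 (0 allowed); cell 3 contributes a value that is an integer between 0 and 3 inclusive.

2

The generating function for the choices is (1 + z^4 + z^8)·(1 + z^3 + z^6)·(1 + z + z^2 + z^3); the count is [z^5].
(1 + z^4 + z^8) has coefficients 1,0,0,0,1,0 for degrees 0…5.
(1 + z^3 + z^6) has coefficients 1,0,0,1,0,0 for degrees 0…5.
Finally multiplying by (1 + z + z^2 + z^3), the product of all factors after the first has coefficients 1,1,1,2,1,1 for degrees 0…5.
[z^5] = 1·1 + 1·1 = 2.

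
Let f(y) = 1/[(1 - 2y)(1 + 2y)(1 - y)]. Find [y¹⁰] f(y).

1365

Partial fractions give a closed form: a_n = (1)·2^n + (1/3)·(-2)^n + (-1/3)·1^n.
At n = 10: a_10 = 1365.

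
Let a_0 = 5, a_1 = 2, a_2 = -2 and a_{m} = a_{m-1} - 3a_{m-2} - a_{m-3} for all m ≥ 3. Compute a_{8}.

-263

The ordinary generating function has denominator 1 - z + 3z^2 + z^3.
Iterating the recurrence: a_0,…,a_{8} = 5, 2, -2, -13, -9, 32, 72, -15, -263.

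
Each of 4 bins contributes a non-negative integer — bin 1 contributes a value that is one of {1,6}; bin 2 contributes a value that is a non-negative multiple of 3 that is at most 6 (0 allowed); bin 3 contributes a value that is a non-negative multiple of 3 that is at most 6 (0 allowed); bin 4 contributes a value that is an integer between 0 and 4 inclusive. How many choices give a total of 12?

The generating function for the choices is (y + y⁶)·(1 + y³ + y⁶)·(1 + y³ + y⁶)·(1 + y + y² + y³ + y⁴); the count is [y¹²].
(y + y⁶) has coefficients 0,1,0,0,0,0,1 for degrees 0…6.
(1 + y³ + y⁶) has coefficients 1,0,0,1,0,0,1,0,0,0,0,0,0 for degrees 0…12.
Multiplying by (1 + y³ + y⁶) gives running coefficients 1,0,0,2,0,0,3,0,0,2,0,0,1 for degrees 0…12.
Finally multiplying by (1 + y + y² + y³ + y⁴), the product of all factors after the first has coefficients 1,1,1,3,3,2,5,5,3,5,5,2,3 for degrees 0…12.
[y¹²] = 1·2 + 1·5 = 7.

7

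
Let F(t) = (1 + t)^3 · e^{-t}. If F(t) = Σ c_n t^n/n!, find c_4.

The EGF product rule gives c_4 = Σ_{k_1+k_2=4} C(4; k_1,k_2) · ∏ g_i(k_i), where (1+t)^3 gives the falling factorial (3)_k; e^{-t} gives (-1)^k.
g_1(k) for k = 0…4: 1, 3, 6, 6, 0.
g_2(k) for k = 0…4: 1, -1, 1, -1, 1.
c_4 = Σ_k C(4,k)·g_1(k)·g_2(4−k) = 1·1·1 + 4·3·(-1) + 6·6·1 + 4·6·(-1) = 1 − 12 + 36 − 24 = 1.

1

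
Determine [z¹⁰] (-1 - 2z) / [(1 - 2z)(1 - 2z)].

The denominator gives the recurrence a_n = 4a_(n−1) − 4a_(n−2) for n ≥ 3; the numerator fixes a_0 = -1, a_1 = -6, a_2 = -20.
Iterating: -1, -6, -20, -56, -144, -352, -832, -1920, -4352, -9728, -21504, so a_10 = -21504.

-21504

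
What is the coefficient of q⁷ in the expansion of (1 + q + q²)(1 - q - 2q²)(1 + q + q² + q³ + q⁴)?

(1 + q + q²) has coefficients 1,1,1 for degrees 0…2.
(1 - q - 2q²) has coefficients 1,-1,-2,0,0,0,0,0 for degrees 0…7.
Finally multiplying by (1 + q + q² + q³ + q⁴), the product of all factors after the first has coefficients 1,0,-2,-2,-2,-3,-2,0 for degrees 0…7.
[q⁷] = 1·0 + 1·(-2) + 1·(-3) = -5.

-5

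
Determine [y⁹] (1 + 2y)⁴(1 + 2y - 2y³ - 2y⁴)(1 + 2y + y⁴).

-96

(1 + 2y)⁴ has coefficients 1,8,24,32,16 for degrees 0…4.
(1 + 2y - 2y³ - 2y⁴) has coefficients 1,2,0,-2,-2,0,0,0,0,0 for degrees 0…9.
Finally multiplying by (1 + 2y + y⁴), the product of all factors after the first has coefficients 1,4,4,-2,-5,-2,0,-2,-2,0 for degrees 0…9.
[y⁹] = 1·0 + 8·(-2) + 24·(-2) + 32·0 + 16·(-2) = -96.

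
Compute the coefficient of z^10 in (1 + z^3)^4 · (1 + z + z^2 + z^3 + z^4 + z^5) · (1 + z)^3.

(1 + z^3)^4 has coefficients 1,0,0,4,0,0,6,0,0,4,0 for degrees 0…10.
(1 + z + z^2 + z^3 + z^4 + z^5) has coefficients 1,1,1,1,1,1,0,0,0,0,0 for degrees 0…10.
Finally multiplying by (1 + z)^3, the product of all factors after the first has coefficients 1,4,7,8,8,8,7,4,1,0,0 for degrees 0…10.
[z^10] = 1·0 + 4·4 + 6·8 + 4·4 = 80.

80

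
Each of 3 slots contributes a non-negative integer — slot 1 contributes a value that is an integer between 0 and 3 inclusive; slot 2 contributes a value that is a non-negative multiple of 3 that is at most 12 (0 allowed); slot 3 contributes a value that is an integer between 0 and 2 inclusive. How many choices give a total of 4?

The generating function for the choices is (1 + z + z² + z³)·(1 + z³ + z⁶ + z⁹ + z¹²)·(1 + z + z²); the count is [z⁴].
(1 + z + z² + z³) has coefficients 1,1,1,1 for degrees 0…3.
(1 + z³ + z⁶ + z⁹ + z¹²) has coefficients 1,0,0,1,0 for degrees 0…4.
Finally multiplying by (1 + z + z²), the product of all factors after the first has coefficients 1,1,1,1,1 for degrees 0…4.
[z⁴] = 1·1 + 1·1 + 1·1 + 1·1 = 4.

4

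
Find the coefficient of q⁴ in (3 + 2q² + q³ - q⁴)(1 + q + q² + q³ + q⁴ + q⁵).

(3 + 2q² + q³ - q⁴) has coefficients 3,0,2,1,-1 for degrees 0…4.
(1 + q + q² + q³ + q⁴ + q⁵) has coefficients 1,1,1,1,1 for degrees 0…4.
[q⁴] = 3·1 + 2·1 + 1·1 − 1·1 = 5.

5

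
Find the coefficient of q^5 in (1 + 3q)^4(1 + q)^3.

621

(1 + 3q)^4 has coefficients 1,12,54,108,81 for degrees 0…4.
(1 + q)^3 has coefficients 1,3,3,1,0,0 for degrees 0…5.
[q^5] = 1·0 + 12·0 + 54·1 + 108·3 + 81·3 = 621.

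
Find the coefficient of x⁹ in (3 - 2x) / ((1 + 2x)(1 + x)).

The denominator gives the recurrence a_n = −3a_(n−1) − 2a_(n−2) for n ≥ 3; the numerator fixes a_0 = 3, a_1 = -11, a_2 = 27.
Iterating: 3, -11, 27, -59, 123, -251, 507, -1019, 2043, -4091, so a_9 = -4091.

-4091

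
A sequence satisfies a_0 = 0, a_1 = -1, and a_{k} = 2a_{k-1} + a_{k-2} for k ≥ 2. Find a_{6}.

The ordinary generating function has denominator 1 - 2t - t^2.
Iterating the recurrence: a_0,…,a_{6} = 0, -1, -2, -5, -12, -29, -70.

-70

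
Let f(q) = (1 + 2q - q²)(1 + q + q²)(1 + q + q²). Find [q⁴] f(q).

(1 + 2q - q²) has coefficients 1,2,-1 for degrees 0…2.
(1 + q + q²) has coefficients 1,1,1,0,0 for degrees 0…4.
Finally multiplying by (1 + q + q²), the product of all factors after the first has coefficients 1,2,3,2,1 for degrees 0…4.
[q⁴] = 1·1 + 2·2 − 1·3 = 2.

2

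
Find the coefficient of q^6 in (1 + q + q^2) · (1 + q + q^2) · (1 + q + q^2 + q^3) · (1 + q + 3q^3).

33

(1 + q + q^2) has coefficients 1,1,1 for degrees 0…2.
(1 + q + q^2) has coefficients 1,1,1,0,0,0,0 for degrees 0…6.
Multiplying by (1 + q + q^2 + q^3) gives running coefficients 1,2,3,3,2,1,0 for degrees 0…6.
Finally multiplying by (1 + q + 3q^3), the product of all factors after the first has coefficients 1,3,5,9,11,12,10 for degrees 0…6.
[q^6] = 1·10 + 1·12 + 1·11 = 33.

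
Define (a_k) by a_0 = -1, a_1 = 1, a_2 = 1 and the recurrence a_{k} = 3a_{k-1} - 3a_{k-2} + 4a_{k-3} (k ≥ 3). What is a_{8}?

The ordinary generating function has denominator 1 - 3q + 3q^2 - 4q^3.
Iterating the recurrence: a_0,…,a_{8} = -1, 1, 1, -4, -11, -17, -34, -95, -251.

-251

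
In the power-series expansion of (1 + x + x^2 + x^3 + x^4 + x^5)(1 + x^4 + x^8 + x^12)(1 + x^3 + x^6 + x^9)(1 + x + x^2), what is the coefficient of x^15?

(1 + x + x^2 + x^3 + x^4 + x^5) has coefficients 1,1,1,1,1,1 for degrees 0…5.
(1 + x^4 + x^8 + x^12) has coefficients 1,0,0,0,1,0,0,0,1,0,0,0,1,0,0,0 for degrees 0…15.
Multiplying by (1 + x^3 + x^6 + x^9) gives running coefficients 1,0,0,1,1,0,1,1,1,1,1,1,1,1,1,1 for degrees 0…15.
Finally multiplying by (1 + x + x^2), the product of all factors after the first has coefficients 1,1,1,1,2,2,2,2,3,3,3,3,3,3,3,3 for degrees 0…15.
[x^15] = 1·3 + 1·3 + 1·3 + 1·3 + 1·3 + 1·3 = 18.

18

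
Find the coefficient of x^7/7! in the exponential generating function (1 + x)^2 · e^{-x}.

-29

The EGF product rule gives c_7 = Σ_{k_1+k_2=7} C(7; k_1,k_2) · ∏ g_i(k_i), where (1+x)^2 gives the falling factorial (2)_k; e^{-x} gives (-1)^k.
g_1(k) for k = 0…7: 1, 2, 2, 0, 0, 0, 0, 0.
g_2(k) for k = 0…7: 1, -1, 1, -1, 1, -1, 1, -1.
c_7 = Σ_k C(7,k)·g_1(k)·g_2(7−k) = 1·1·(-1) + 7·2·1 + 21·2·(-1) = −1 + 14 − 42 = -29.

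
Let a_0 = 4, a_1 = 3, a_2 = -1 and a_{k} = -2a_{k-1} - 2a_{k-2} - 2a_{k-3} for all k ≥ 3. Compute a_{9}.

The ordinary generating function has denominator 1 + 2q + 2q^2 + 2q^3.
Iterating the recurrence: a_0,…,a_{9} = 4, 3, -1, -12, 20, -14, 12, -36, 76, -104.

-104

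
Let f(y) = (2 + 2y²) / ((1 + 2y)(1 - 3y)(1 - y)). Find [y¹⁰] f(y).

118780

The denominator gives the recurrence a_n = 2a_(n−1) + 5a_(n−2) − 6a_(n−3) for n ≥ 3; the numerator fixes a_0 = 2, a_1 = 4, a_2 = 20.
Iterating: 2, 4, 20, 48, 172, 464, 1500, 4288, 13292, 39024, 118780, so a_10 = 118780.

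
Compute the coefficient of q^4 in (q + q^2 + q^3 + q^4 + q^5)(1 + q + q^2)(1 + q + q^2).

8

(q + q^2 + q^3 + q^4 + q^5) has coefficients 0,1,1,1,1 for degrees 0…4.
(1 + q + q^2) has coefficients 1,1,1,0,0 for degrees 0…4.
Finally multiplying by (1 + q + q^2), the product of all factors after the first has coefficients 1,2,3,2,1 for degrees 0…4.
[q^4] = 1·2 + 1·3 + 1·2 + 1·1 = 8.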